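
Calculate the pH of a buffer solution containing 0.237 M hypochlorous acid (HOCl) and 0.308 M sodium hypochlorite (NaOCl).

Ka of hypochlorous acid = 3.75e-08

pKa = -log(3.75e-08) = 7.43. pH = pKa + log([A⁻]/[HA]) = 7.43 + log(0.308/0.237)

pH = 7.54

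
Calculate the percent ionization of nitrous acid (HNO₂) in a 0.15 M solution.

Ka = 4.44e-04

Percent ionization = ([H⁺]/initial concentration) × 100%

Using Ka equilibrium: x² + Ka×x - Ka×C = 0. Solving: [H⁺] = 7.9419e-03. Percent = (7.9419e-03/0.15) × 100

Percent ionization = 5.29%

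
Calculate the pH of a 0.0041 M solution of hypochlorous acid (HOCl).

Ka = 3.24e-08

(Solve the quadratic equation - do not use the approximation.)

x² + Ka×x - Ka×C = 0. Using quadratic formula: [H⁺] = 1.1509e-05

pH = 4.94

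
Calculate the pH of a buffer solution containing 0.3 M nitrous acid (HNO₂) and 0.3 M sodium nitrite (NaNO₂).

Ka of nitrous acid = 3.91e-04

pKa = -log(3.91e-04) = 3.41. pH = pKa + log([A⁻]/[HA]) = 3.41 + log(0.3/0.3)

pH = 3.41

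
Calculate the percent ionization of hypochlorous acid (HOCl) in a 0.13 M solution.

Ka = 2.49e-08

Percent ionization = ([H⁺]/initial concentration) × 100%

Using Ka equilibrium: x² + Ka×x - Ka×C = 0. Solving: [H⁺] = 5.6882e-05. Percent = (5.6882e-05/0.13) × 100

Percent ionization = 0.0438%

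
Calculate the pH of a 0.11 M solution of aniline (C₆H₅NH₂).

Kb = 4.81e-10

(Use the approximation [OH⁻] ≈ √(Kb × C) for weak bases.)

[OH⁻] = √(Kb × C) = √(4.81e-10 × 0.11) = 7.2739e-06. pOH = 5.14, pH = 14 - pOH

pH = 8.86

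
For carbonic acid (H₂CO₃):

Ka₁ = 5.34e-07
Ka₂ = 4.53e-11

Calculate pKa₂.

pKa₂ = -log(Ka₂) = -log(4.53e-11) = 10.34.

pK_{a2} = 10.34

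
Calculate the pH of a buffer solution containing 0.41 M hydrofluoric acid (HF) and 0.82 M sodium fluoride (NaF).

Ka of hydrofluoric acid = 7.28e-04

pKa = -log(7.28e-04) = 3.14. pH = pKa + log([A⁻]/[HA]) = 3.14 + log(0.82/0.41)

pH = 3.44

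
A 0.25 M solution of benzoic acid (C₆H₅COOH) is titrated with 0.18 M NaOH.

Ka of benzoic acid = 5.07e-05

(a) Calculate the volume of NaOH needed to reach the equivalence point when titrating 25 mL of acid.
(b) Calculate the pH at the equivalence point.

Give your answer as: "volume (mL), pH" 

moles acid = 0.25 × 25/1000 = 0.00625 mol; V_base = moles/0.18 × 1000 = 34.7 mL. At equivalence only the conjugate base is present: [A⁻] = 0.00625/0.060 = 1.0465e-01 M. Kb = Kw/Ka = 1.97e-10; [OH⁻] = √(Kb × [A⁻]) = 4.5433e-06; pOH = 5.34; pH = 14 - pOH = 8.66.

V = 34.7 mL, pH = 8.66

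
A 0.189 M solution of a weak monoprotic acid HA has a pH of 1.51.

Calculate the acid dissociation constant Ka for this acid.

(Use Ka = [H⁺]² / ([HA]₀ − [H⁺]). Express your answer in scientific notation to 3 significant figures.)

[H⁺] = 10^(−pH) = 10^(−1.51) = 3.090e-02 M. For HA ⇌ H⁺ + A⁻, Ka = [H⁺][A⁻]/[HA] = [H⁺]² / ([HA]₀ − [H⁺]) = (3.090e-02)² / (0.189 − 3.090e-02) = 6.04e-03.

K_a = 6.04e-03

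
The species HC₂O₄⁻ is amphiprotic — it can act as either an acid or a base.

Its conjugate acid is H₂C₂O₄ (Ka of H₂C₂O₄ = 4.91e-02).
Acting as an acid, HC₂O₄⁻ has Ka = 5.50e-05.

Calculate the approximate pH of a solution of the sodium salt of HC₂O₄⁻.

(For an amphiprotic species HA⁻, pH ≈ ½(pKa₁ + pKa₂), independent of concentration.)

pKa₁ = -log(4.91e-02) = 1.31; pKa₂ = -log(5.50e-05) = 4.26. For an amphiprotic species, pH ≈ ½(pKa₁ + pKa₂) = ½(1.31 + 4.26) = 2.78.

pH = 2.78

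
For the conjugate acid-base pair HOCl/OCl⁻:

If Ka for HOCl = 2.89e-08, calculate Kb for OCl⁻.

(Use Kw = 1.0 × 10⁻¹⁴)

For a conjugate pair Ka × Kb = Kw, so Kb = Kw/Ka = 1.0 × 10⁻¹⁴ / 2.89e-08 = 3.46e-07.

K_b = 3.46e-07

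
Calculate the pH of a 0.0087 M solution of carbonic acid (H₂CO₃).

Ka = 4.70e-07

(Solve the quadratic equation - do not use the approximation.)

x² + Ka×x - Ka×C = 0. Using quadratic formula: [H⁺] = 6.3711e-05

pH = 4.20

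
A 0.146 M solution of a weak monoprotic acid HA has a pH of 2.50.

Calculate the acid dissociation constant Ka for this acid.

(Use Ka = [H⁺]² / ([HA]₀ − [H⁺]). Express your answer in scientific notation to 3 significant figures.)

[H⁺] = 10^(−pH) = 10^(−2.50) = 3.162e-03 M. For HA ⇌ H⁺ + A⁻, Ka = [H⁺][A⁻]/[HA] = [H⁺]² / ([HA]₀ − [H⁺]) = (3.162e-03)² / (0.146 − 3.162e-03) = 7.00e-05.

K_a = 7.00e-05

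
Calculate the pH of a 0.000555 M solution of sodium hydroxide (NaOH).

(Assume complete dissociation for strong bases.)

[OH⁻] = 0.000555 M for strong base. pOH = -log[OH⁻] = 3.26, pH = 14 - pOH

pH = 10.74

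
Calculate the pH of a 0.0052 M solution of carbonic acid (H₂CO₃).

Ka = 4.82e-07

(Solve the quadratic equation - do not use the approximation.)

x² + Ka×x - Ka×C = 0. Using quadratic formula: [H⁺] = 4.9824e-05

pH = 4.30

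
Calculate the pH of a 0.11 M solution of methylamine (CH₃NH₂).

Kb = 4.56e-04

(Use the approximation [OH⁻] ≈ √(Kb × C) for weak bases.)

[OH⁻] = √(Kb × C) = √(4.56e-04 × 0.11) = 7.0824e-03. pOH = 2.15, pH = 14 - pOH

pH = 11.85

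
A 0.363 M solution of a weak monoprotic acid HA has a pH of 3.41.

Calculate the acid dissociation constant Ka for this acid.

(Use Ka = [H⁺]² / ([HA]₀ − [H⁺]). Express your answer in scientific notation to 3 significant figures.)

[H⁺] = 10^(−pH) = 10^(−3.41) = 3.890e-04 M. For HA ⇌ H⁺ + A⁻, Ka = [H⁺][A⁻]/[HA] = [H⁺]² / ([HA]₀ − [H⁺]) = (3.890e-04)² / (0.363 − 3.890e-04) = 4.17e-07.

K_a = 4.17e-07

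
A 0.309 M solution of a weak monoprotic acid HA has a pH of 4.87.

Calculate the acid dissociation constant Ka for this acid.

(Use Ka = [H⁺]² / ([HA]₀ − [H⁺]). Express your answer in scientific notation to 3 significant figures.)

[H⁺] = 10^(−pH) = 10^(−4.87) = 1.349e-05 M. For HA ⇌ H⁺ + A⁻, Ka = [H⁺][A⁻]/[HA] = [H⁺]² / ([HA]₀ − [H⁺]) = (1.349e-05)² / (0.309 − 1.349e-05) = 5.89e-10.

K_a = 5.89e-10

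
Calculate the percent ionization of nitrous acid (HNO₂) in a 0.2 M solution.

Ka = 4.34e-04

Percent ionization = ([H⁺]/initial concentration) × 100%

Using Ka equilibrium: x² + Ka×x - Ka×C = 0. Solving: [H⁺] = 9.1022e-03. Percent = (9.1022e-03/0.2) × 100

Percent ionization = 4.55%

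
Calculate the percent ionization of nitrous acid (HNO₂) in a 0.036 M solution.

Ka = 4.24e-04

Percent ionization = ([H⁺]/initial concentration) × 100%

Using Ka equilibrium: x² + Ka×x - Ka×C = 0. Solving: [H⁺] = 3.7007e-03. Percent = (3.7007e-03/0.036) × 100

Percent ionization = 10.3%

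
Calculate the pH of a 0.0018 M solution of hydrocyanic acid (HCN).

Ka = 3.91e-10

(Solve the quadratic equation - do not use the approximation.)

x² + Ka×x - Ka×C = 0. Using quadratic formula: [H⁺] = 8.3873e-07

pH = 6.08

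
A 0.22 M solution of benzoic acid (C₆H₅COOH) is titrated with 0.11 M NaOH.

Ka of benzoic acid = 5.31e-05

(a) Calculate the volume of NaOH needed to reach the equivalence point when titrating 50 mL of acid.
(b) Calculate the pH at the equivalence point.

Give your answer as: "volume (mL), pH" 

moles acid = 0.22 × 50/1000 = 0.011 mol; V_base = moles/0.11 × 1000 = 100.0 mL. At equivalence only the conjugate base is present: [A⁻] = 0.011/0.150 = 7.3333e-02 M. Kb = Kw/Ka = 1.88e-10; [OH⁻] = √(Kb × [A⁻]) = 3.7162e-06; pOH = 5.43; pH = 14 - pOH = 8.57.

V = 100.0 mL, pH = 8.57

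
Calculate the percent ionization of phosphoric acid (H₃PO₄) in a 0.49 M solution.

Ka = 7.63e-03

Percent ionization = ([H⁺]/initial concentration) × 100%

Using Ka equilibrium: x² + Ka×x - Ka×C = 0. Solving: [H⁺] = 5.7449e-02. Percent = (5.7449e-02/0.49) × 100

Percent ionization = 11.7%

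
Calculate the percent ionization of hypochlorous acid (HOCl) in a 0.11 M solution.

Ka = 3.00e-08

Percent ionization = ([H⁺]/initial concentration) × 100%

Using Ka equilibrium: x² + Ka×x - Ka×C = 0. Solving: [H⁺] = 5.7431e-05. Percent = (5.7431e-05/0.11) × 100

Percent ionization = 0.0522%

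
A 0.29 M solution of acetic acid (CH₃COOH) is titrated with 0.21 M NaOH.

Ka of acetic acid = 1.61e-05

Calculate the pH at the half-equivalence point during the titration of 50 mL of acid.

At half-equivalence [HA] = [A⁻], so Henderson-Hasselbalch gives pH = pKa = -log(1.61e-05) = 4.79.

pH = pKa = 4.79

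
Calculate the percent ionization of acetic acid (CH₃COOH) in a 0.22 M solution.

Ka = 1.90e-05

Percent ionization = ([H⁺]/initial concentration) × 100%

Using Ka equilibrium: x² + Ka×x - Ka×C = 0. Solving: [H⁺] = 2.0350e-03. Percent = (2.0350e-03/0.22) × 100

Percent ionization = 0.925%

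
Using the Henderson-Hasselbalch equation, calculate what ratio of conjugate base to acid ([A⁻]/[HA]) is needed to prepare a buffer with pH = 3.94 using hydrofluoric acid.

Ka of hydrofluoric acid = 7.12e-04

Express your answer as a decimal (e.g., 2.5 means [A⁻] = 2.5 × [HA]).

pKa = -log(7.12e-04) = 3.1475. pH = pKa + log([A⁻]/[HA]), so log([A⁻]/[HA]) = pH − pKa = 3.94 − 3.1475 = 0.7925. [A⁻]/[HA] = 10^(0.7925) = 6.20

[A⁻]/[HA] = 6.20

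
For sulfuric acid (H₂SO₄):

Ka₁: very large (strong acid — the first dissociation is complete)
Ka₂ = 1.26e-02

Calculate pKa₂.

pKa₂ = -log(Ka₂) = -log(1.26e-02) = 1.90.

pK_{a2} = 1.90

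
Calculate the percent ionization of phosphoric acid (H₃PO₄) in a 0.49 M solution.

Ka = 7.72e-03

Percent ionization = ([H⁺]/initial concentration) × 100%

Using Ka equilibrium: x² + Ka×x - Ka×C = 0. Solving: [H⁺] = 5.7765e-02. Percent = (5.7765e-02/0.49) × 100

Percent ionization = 11.8%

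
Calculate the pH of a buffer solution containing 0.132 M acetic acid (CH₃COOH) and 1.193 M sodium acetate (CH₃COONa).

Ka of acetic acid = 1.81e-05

pKa = -log(1.81e-05) = 4.74. pH = pKa + log([A⁻]/[HA]) = 4.74 + log(1.193/0.132)

pH = 5.70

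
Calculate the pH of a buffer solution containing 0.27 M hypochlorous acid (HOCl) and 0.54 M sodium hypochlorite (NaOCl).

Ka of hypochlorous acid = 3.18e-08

pKa = -log(3.18e-08) = 7.50. pH = pKa + log([A⁻]/[HA]) = 7.50 + log(0.54/0.27)

pH = 7.80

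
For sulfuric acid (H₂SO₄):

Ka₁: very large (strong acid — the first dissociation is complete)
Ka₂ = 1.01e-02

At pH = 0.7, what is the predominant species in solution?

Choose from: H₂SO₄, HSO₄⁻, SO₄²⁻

The first dissociation is complete, so H₂SO₄ itself is never the predominant species in water; pKa₂ = -log(1.01e-02) = 2.00. For a polyprotic acid the predominant species crosses at each pKa: below pKa_n the protonated form dominates, above it the deprotonated form does. At pH = 0.7, the predominant species is HSO₄⁻.

HSO₄⁻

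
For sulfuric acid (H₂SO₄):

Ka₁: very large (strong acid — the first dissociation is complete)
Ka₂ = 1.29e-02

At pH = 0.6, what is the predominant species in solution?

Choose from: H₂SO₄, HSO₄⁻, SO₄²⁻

The first dissociation is complete, so H₂SO₄ itself is never the predominant species in water; pKa₂ = -log(1.29e-02) = 1.89. For a polyprotic acid the predominant species crosses at each pKa: below pKa_n the protonated form dominates, above it the deprotonated form does. At pH = 0.6, the predominant species is HSO₄⁻.

HSO₄⁻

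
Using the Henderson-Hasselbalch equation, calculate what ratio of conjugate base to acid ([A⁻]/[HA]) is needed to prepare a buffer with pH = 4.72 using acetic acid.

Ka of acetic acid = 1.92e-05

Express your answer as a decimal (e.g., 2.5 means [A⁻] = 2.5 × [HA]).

pKa = -log(1.92e-05) = 4.7167. pH = pKa + log([A⁻]/[HA]), so log([A⁻]/[HA]) = pH − pKa = 4.72 − 4.7167 = 0.0033. [A⁻]/[HA] = 10^(0.0033) = 1.01

[A⁻]/[HA] = 1.01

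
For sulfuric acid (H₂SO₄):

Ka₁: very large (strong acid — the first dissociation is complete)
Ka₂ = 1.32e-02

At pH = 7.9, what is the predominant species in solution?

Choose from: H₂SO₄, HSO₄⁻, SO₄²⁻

The first dissociation is complete, so H₂SO₄ itself is never the predominant species in water; pKa₂ = -log(1.32e-02) = 1.88. For a polyprotic acid the predominant species crosses at each pKa: below pKa_n the protonated form dominates, above it the deprotonated form does. At pH = 7.9, the predominant species is SO₄²⁻.

SO₄²⁻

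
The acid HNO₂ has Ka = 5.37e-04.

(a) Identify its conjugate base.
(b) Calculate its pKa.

(a) The conjugate base is formed by removing one H⁺ from HNO₂, giving NO₂⁻. (b) pKa = -log(Ka) = -log(5.37e-04) = 3.27.

Conjugate base: NO₂⁻; pK_a = 3.27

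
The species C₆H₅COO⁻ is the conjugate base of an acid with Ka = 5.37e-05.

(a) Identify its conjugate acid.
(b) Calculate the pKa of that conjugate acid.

(a) The conjugate acid is formed by adding one H⁺ to C₆H₅COO⁻, giving C₆H₅COOH. (b) pKa = -log(Ka) = -log(5.37e-05) = 4.27.

Conjugate acid: C₆H₅COOH; pK_a = 4.27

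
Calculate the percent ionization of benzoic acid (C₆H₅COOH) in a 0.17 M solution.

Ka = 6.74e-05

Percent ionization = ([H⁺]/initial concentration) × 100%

Using Ka equilibrium: x² + Ka×x - Ka×C = 0. Solving: [H⁺] = 3.3514e-03. Percent = (3.3514e-03/0.17) × 100

Percent ionization = 1.97%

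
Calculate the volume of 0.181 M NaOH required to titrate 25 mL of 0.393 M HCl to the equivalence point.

At equivalence: moles acid = moles base. moles HCl = 0.393 × 25/1000 = 0.009825 mol. V_base = moles / 0.181 × 1000 = 54.3 mL.

V_{base} = 54.3 mL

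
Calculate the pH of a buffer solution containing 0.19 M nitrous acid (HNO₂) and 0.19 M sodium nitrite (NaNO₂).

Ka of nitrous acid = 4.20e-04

pKa = -log(4.20e-04) = 3.38. pH = pKa + log([A⁻]/[HA]) = 3.38 + log(0.19/0.19)

pH = 3.38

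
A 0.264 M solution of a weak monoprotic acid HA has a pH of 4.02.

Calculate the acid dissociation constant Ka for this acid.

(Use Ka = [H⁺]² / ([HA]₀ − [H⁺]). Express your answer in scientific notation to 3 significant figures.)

[H⁺] = 10^(−pH) = 10^(−4.02) = 9.550e-05 M. For HA ⇌ H⁺ + A⁻, Ka = [H⁺][A⁻]/[HA] = [H⁺]² / ([HA]₀ − [H⁺]) = (9.550e-05)² / (0.264 − 9.550e-05) = 3.46e-08.

K_a = 3.46e-08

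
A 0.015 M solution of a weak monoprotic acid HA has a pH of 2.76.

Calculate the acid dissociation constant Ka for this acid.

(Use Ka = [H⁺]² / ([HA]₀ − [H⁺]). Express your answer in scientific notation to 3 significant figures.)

[H⁺] = 10^(−pH) = 10^(−2.76) = 1.738e-03 M. For HA ⇌ H⁺ + A⁻, Ka = [H⁺][A⁻]/[HA] = [H⁺]² / ([HA]₀ − [H⁺]) = (1.738e-03)² / (0.015 − 1.738e-03) = 2.28e-04.

K_a = 2.28e-04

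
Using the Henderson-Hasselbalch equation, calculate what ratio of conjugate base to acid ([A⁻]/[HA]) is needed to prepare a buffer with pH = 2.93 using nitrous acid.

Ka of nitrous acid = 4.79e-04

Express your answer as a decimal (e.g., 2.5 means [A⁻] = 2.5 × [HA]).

pKa = -log(4.79e-04) = 3.3197. pH = pKa + log([A⁻]/[HA]), so log([A⁻]/[HA]) = pH − pKa = 2.93 − 3.3197 = -0.3897. [A⁻]/[HA] = 10^(-0.3897) = 0.408

[A⁻]/[HA] = 0.408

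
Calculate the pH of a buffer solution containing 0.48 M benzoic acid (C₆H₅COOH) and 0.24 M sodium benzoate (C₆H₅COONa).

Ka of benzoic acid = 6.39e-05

pKa = -log(6.39e-05) = 4.19. pH = pKa + log([A⁻]/[HA]) = 4.19 + log(0.24/0.48)

pH = 3.89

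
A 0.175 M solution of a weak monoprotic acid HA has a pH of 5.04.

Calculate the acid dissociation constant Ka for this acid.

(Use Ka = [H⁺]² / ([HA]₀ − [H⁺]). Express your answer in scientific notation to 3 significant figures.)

[H⁺] = 10^(−pH) = 10^(−5.04) = 9.120e-06 M. For HA ⇌ H⁺ + A⁻, Ka = [H⁺][A⁻]/[HA] = [H⁺]² / ([HA]₀ − [H⁺]) = (9.120e-06)² / (0.175 − 9.120e-06) = 4.75e-10.

K_a = 4.75e-10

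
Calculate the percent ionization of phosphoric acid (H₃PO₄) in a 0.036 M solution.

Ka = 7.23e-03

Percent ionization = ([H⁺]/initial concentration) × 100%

Using Ka equilibrium: x² + Ka×x - Ka×C = 0. Solving: [H⁺] = 1.2918e-02. Percent = (1.2918e-02/0.036) × 100

Percent ionization = 35.9%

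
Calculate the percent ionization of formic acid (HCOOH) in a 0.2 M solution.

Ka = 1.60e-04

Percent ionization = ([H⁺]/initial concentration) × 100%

Using Ka equilibrium: x² + Ka×x - Ka×C = 0. Solving: [H⁺] = 5.5774e-03. Percent = (5.5774e-03/0.2) × 100

Percent ionization = 2.79%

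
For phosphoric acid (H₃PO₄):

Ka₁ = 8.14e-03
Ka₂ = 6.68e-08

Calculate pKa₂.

pKa₂ = -log(Ka₂) = -log(6.68e-08) = 7.18.

pK_{a2} = 7.18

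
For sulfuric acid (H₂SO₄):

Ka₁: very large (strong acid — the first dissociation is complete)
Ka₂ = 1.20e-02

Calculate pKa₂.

pKa₂ = -log(Ka₂) = -log(1.20e-02) = 1.92.

pK_{a2} = 1.92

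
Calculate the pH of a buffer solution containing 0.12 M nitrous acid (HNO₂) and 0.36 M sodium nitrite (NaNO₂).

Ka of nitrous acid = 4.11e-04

pKa = -log(4.11e-04) = 3.39. pH = pKa + log([A⁻]/[HA]) = 3.39 + log(0.36/0.12)

pH = 3.86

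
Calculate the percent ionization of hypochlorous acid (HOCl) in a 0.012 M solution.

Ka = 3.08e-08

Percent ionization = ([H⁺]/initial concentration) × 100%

Using Ka equilibrium: x² + Ka×x - Ka×C = 0. Solving: [H⁺] = 1.9210e-05. Percent = (1.9210e-05/0.012) × 100

Percent ionization = 0.16%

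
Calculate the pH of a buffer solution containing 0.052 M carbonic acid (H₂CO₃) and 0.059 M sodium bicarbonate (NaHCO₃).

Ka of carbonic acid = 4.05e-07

pKa = -log(4.05e-07) = 6.39. pH = pKa + log([A⁻]/[HA]) = 6.39 + log(0.059/0.052)

pH = 6.45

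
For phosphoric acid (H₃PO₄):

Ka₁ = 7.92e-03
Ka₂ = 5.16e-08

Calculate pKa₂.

pKa₂ = -log(Ka₂) = -log(5.16e-08) = 7.29.

pK_{a2} = 7.29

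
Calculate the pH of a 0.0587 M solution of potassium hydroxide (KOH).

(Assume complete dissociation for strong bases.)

[OH⁻] = 0.0587 M for strong base. pOH = -log[OH⁻] = 1.23, pH = 14 - pOH

pH = 12.77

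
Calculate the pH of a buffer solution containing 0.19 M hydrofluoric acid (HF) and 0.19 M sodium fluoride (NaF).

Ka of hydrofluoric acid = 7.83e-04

pKa = -log(7.83e-04) = 3.11. pH = pKa + log([A⁻]/[HA]) = 3.11 + log(0.19/0.19)

pH = 3.11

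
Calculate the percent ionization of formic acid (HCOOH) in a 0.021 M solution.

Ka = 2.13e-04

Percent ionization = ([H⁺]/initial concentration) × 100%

Using Ka equilibrium: x² + Ka×x - Ka×C = 0. Solving: [H⁺] = 2.0111e-03. Percent = (2.0111e-03/0.021) × 100

Percent ionization = 9.58%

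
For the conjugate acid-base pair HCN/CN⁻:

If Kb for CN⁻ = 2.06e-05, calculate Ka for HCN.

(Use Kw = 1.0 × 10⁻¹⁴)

For a conjugate pair Ka × Kb = Kw, so Ka = Kw/Kb = 1.0 × 10⁻¹⁴ / 2.06e-05 = 4.85e-10.

K_a = 4.85e-10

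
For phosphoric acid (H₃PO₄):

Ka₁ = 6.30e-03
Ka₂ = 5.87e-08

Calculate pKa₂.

pKa₂ = -log(Ka₂) = -log(5.87e-08) = 7.23.

pK_{a2} = 7.23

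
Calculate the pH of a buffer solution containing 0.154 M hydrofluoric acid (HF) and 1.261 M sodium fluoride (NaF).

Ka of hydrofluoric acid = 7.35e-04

pKa = -log(7.35e-04) = 3.13. pH = pKa + log([A⁻]/[HA]) = 3.13 + log(1.261/0.154)

pH = 4.05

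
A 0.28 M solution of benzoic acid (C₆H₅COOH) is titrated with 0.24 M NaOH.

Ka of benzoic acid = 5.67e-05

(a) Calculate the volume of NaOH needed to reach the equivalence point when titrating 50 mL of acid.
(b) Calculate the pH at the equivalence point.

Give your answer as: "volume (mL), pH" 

moles acid = 0.28 × 50/1000 = 0.014 mol; V_base = moles/0.24 × 1000 = 58.3 mL. At equivalence only the conjugate base is present: [A⁻] = 0.014/0.108 = 1.2923e-01 M. Kb = Kw/Ka = 1.76e-10; [OH⁻] = √(Kb × [A⁻]) = 4.7741e-06; pOH = 5.32; pH = 14 - pOH = 8.68.

V = 58.3 mL, pH = 8.68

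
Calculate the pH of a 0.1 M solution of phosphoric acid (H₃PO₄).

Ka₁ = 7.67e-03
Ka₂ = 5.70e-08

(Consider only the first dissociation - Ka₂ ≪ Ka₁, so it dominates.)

First dissociation dominates. From Ka₁ = [H⁺][HA⁻]/[H₂A], x² + Ka₁·x − Ka₁·C = 0 with C = 0.1 M and Ka₁ = 7.67e-03. Solving: [H⁺] = (−Ka₁ + √(Ka₁² + 4·Ka₁·C)) / 2 = 2.4124e-02 M. pH = -log(2.4124e-02) = 1.62.

pH = 1.62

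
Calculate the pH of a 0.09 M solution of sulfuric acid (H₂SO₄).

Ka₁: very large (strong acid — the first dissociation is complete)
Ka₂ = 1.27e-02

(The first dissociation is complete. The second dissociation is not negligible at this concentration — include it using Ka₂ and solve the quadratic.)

First dissociation is complete: [H⁺]₀ = [HSO₄⁻]₀ = C = 0.09 M. Second dissociation HSO₄⁻ ⇌ H⁺ + SO₄²⁻: let x = [SO₄²⁻]. Ka₂ = (C + x)·x / (C − x) = 1.27e-02 → x² + (C + Ka₂)·x − Ka₂·C = 0 → x² + 0.10270·x − 1.143e-03 = 0. x = (−0.10270 + √(0.10270² + 4 × 1.143e-03)) / 2 = 1.0130e-02 M. [H⁺] = C + x = 0.09 + 1.0130e-02 = 1.0013e-01 M. pH = -log(1.0013e-01) = 1.00.

pH = 1.00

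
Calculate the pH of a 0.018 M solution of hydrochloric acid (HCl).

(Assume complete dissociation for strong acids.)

[H⁺] = 0.018 M for strong acid. pH = -log[H⁺] = -log(0.018)

pH = 1.74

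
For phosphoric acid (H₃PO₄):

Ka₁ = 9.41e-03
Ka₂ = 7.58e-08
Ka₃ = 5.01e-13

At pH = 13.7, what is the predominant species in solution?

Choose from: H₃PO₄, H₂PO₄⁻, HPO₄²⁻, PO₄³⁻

pKa₁ = 2.03, pKa₂ = 7.12, pKa₃ = 12.30. For a polyprotic acid the predominant species crosses at each pKa: below pKa_n the protonated form dominates, above it the deprotonated form does. At pH = 13.7, the predominant species is PO₄³⁻.

PO₄³⁻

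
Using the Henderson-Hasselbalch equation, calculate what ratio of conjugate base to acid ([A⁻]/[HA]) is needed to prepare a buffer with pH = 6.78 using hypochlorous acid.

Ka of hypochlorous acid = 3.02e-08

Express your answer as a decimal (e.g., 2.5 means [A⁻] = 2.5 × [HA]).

pKa = -log(3.02e-08) = 7.5200. pH = pKa + log([A⁻]/[HA]), so log([A⁻]/[HA]) = pH − pKa = 6.78 − 7.5200 = -0.7400. [A⁻]/[HA] = 10^(-0.7400) = 0.182

[A⁻]/[HA] = 0.182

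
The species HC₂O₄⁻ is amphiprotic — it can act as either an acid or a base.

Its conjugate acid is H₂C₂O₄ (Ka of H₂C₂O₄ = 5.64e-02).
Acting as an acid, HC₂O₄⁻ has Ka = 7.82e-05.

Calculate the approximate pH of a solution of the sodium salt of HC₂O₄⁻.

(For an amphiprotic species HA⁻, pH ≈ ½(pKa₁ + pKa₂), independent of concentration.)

pKa₁ = -log(5.64e-02) = 1.25; pKa₂ = -log(7.82e-05) = 4.11. For an amphiprotic species, pH ≈ ½(pKa₁ + pKa₂) = ½(1.25 + 4.11) = 2.68.

pH = 2.68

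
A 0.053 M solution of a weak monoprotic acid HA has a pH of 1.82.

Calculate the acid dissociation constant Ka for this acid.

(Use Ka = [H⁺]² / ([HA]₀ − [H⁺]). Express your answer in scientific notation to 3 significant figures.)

[H⁺] = 10^(−pH) = 10^(−1.82) = 1.514e-02 M. For HA ⇌ H⁺ + A⁻, Ka = [H⁺][A⁻]/[HA] = [H⁺]² / ([HA]₀ − [H⁺]) = (1.514e-02)² / (0.053 − 1.514e-02) = 6.05e-03.

K_a = 6.05e-03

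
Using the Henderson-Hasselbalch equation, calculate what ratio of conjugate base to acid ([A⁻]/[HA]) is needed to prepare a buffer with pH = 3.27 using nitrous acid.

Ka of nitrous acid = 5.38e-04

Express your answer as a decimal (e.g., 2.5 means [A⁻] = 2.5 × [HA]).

pKa = -log(5.38e-04) = 3.2692. pH = pKa + log([A⁻]/[HA]), so log([A⁻]/[HA]) = pH − pKa = 3.27 − 3.2692 = 0.0008. [A⁻]/[HA] = 10^(0.0008) = 1.00

[A⁻]/[HA] = 1.00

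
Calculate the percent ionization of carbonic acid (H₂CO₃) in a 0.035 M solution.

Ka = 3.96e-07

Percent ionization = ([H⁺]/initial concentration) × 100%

Using Ka equilibrium: x² + Ka×x - Ka×C = 0. Solving: [H⁺] = 1.1753e-04. Percent = (1.1753e-04/0.035) × 100

Percent ionization = 0.336%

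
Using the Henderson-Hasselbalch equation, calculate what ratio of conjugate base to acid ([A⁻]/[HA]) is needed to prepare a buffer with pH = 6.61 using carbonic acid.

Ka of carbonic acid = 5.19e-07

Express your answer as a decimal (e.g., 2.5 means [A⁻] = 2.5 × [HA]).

pKa = -log(5.19e-07) = 6.2848. pH = pKa + log([A⁻]/[HA]), so log([A⁻]/[HA]) = pH − pKa = 6.61 − 6.2848 = 0.3252. [A⁻]/[HA] = 10^(0.3252) = 2.11

[A⁻]/[HA] = 2.11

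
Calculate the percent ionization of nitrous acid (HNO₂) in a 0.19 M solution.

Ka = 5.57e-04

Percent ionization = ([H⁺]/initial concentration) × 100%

Using Ka equilibrium: x² + Ka×x - Ka×C = 0. Solving: [H⁺] = 1.0013e-02. Percent = (1.0013e-02/0.19) × 100

Percent ionization = 5.27%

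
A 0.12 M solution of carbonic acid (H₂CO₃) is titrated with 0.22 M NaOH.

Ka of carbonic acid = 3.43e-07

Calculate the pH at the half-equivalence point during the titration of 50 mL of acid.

At half-equivalence [HA] = [A⁻], so Henderson-Hasselbalch gives pH = pKa = -log(3.43e-07) = 6.46.

pH = pKa = 6.46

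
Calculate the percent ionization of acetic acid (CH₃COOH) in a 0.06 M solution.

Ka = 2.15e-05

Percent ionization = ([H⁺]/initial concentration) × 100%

Using Ka equilibrium: x² + Ka×x - Ka×C = 0. Solving: [H⁺] = 1.1251e-03. Percent = (1.1251e-03/0.06) × 100

Percent ionization = 1.88%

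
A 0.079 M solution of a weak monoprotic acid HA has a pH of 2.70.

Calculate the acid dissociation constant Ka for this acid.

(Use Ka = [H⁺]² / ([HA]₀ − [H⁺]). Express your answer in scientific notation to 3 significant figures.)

[H⁺] = 10^(−pH) = 10^(−2.70) = 1.995e-03 M. For HA ⇌ H⁺ + A⁻, Ka = [H⁺][A⁻]/[HA] = [H⁺]² / ([HA]₀ − [H⁺]) = (1.995e-03)² / (0.079 − 1.995e-03) = 5.17e-05.

K_a = 5.17e-05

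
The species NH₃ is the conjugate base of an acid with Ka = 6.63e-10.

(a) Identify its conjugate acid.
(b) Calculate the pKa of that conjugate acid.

(a) The conjugate acid is formed by adding one H⁺ to NH₃, giving NH₄⁺. (b) pKa = -log(Ka) = -log(6.63e-10) = 9.18.

Conjugate acid: NH₄⁺; pK_a = 9.18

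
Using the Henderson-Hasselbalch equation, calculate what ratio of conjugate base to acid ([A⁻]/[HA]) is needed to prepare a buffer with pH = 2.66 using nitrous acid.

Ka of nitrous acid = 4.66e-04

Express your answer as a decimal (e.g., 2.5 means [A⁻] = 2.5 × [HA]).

pKa = -log(4.66e-04) = 3.3316. pH = pKa + log([A⁻]/[HA]), so log([A⁻]/[HA]) = pH − pKa = 2.66 − 3.3316 = -0.6716. [A⁻]/[HA] = 10^(-0.6716) = 0.213

[A⁻]/[HA] = 0.213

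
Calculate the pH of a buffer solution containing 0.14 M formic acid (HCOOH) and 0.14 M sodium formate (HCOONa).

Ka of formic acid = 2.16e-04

pKa = -log(2.16e-04) = 3.67. pH = pKa + log([A⁻]/[HA]) = 3.67 + log(0.14/0.14)

pH = 3.67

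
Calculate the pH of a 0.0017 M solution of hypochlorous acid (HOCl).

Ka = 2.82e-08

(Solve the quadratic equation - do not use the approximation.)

x² + Ka×x - Ka×C = 0. Using quadratic formula: [H⁺] = 6.9098e-06

pH = 5.16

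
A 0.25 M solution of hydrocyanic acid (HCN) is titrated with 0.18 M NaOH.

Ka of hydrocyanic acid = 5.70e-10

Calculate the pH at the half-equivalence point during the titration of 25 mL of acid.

At half-equivalence [HA] = [A⁻], so Henderson-Hasselbalch gives pH = pKa = -log(5.70e-10) = 9.24.

pH = pKa = 9.24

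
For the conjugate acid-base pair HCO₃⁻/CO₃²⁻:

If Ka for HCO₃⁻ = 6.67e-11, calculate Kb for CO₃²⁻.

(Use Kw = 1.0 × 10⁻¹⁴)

For a conjugate pair Ka × Kb = Kw, so Kb = Kw/Ka = 1.0 × 10⁻¹⁴ / 6.67e-11 = 1.50e-04.

K_b = 1.50e-04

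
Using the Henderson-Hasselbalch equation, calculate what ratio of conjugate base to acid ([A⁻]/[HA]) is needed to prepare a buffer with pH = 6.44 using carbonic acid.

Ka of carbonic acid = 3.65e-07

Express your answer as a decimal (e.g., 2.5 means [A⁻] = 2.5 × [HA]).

pKa = -log(3.65e-07) = 6.4377. pH = pKa + log([A⁻]/[HA]), so log([A⁻]/[HA]) = pH − pKa = 6.44 − 6.4377 = 0.0023. [A⁻]/[HA] = 10^(0.0023) = 1.01

[A⁻]/[HA] = 1.01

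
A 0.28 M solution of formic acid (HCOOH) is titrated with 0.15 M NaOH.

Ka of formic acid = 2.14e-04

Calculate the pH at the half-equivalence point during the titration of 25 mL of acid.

At half-equivalence [HA] = [A⁻], so Henderson-Hasselbalch gives pH = pKa = -log(2.14e-04) = 3.67.

pH = pKa = 3.67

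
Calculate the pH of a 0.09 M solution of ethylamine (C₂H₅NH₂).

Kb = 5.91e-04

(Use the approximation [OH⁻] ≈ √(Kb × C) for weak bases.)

[OH⁻] = √(Kb × C) = √(5.91e-04 × 0.09) = 7.2931e-03. pOH = 2.14, pH = 14 - pOH

pH = 11.86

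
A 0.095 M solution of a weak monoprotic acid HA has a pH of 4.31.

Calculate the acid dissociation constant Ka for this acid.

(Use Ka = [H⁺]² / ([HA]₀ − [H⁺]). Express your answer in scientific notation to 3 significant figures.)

[H⁺] = 10^(−pH) = 10^(−4.31) = 4.898e-05 M. For HA ⇌ H⁺ + A⁻, Ka = [H⁺][A⁻]/[HA] = [H⁺]² / ([HA]₀ − [H⁺]) = (4.898e-05)² / (0.095 − 4.898e-05) = 2.53e-08.

K_a = 2.53e-08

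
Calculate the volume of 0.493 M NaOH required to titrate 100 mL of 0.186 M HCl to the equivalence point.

At equivalence: moles acid = moles base. moles HCl = 0.186 × 100/1000 = 0.0186 mol. V_base = moles / 0.493 × 1000 = 37.7 mL.

V_{base} = 37.7 mL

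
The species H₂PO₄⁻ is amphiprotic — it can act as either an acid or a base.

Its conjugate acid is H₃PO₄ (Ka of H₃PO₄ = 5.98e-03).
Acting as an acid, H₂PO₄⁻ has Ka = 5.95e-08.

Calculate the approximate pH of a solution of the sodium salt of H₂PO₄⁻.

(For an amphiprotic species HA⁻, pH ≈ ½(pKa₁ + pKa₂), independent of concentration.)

pKa₁ = -log(5.98e-03) = 2.22; pKa₂ = -log(5.95e-08) = 7.23. For an amphiprotic species, pH ≈ ½(pKa₁ + pKa₂) = ½(2.22 + 7.23) = 4.72.

pH = 4.72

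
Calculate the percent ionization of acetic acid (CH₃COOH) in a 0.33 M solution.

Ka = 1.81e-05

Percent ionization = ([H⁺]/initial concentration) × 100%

Using Ka equilibrium: x² + Ka×x - Ka×C = 0. Solving: [H⁺] = 2.4349e-03. Percent = (2.4349e-03/0.33) × 100

Percent ionization = 0.738%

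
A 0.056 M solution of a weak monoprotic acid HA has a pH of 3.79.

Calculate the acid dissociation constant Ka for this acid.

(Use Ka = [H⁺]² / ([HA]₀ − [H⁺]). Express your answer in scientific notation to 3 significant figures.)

[H⁺] = 10^(−pH) = 10^(−3.79) = 1.622e-04 M. For HA ⇌ H⁺ + A⁻, Ka = [H⁺][A⁻]/[HA] = [H⁺]² / ([HA]₀ − [H⁺]) = (1.622e-04)² / (0.056 − 1.622e-04) = 4.71e-07.

K_a = 4.71e-07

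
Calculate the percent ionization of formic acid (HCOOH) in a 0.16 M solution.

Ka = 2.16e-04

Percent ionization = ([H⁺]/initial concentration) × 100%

Using Ka equilibrium: x² + Ka×x - Ka×C = 0. Solving: [H⁺] = 5.7718e-03. Percent = (5.7718e-03/0.16) × 100

Percent ionization = 3.61%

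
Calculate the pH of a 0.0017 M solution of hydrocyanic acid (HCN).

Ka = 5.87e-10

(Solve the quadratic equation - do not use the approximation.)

x² + Ka×x - Ka×C = 0. Using quadratic formula: [H⁺] = 9.9866e-07

pH = 6.00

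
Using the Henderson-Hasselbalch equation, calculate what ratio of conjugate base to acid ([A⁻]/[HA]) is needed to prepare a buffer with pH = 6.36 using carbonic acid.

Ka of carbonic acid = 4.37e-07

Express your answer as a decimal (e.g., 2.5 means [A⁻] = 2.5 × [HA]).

pKa = -log(4.37e-07) = 6.3595. pH = pKa + log([A⁻]/[HA]), so log([A⁻]/[HA]) = pH − pKa = 6.36 − 6.3595 = 0.0005. [A⁻]/[HA] = 10^(0.0005) = 1.00

[A⁻]/[HA] = 1.00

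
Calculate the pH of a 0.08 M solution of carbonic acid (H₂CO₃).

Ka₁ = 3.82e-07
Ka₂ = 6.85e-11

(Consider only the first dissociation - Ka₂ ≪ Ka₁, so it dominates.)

First dissociation dominates. From Ka₁ = [H⁺][HA⁻]/[H₂A], x² + Ka₁·x − Ka₁·C = 0 with C = 0.08 M and Ka₁ = 3.82e-07. Solving: [H⁺] = (−Ka₁ + √(Ka₁² + 4·Ka₁·C)) / 2 = 1.7462e-04 M. pH = -log(1.7462e-04) = 3.76.

pH = 3.76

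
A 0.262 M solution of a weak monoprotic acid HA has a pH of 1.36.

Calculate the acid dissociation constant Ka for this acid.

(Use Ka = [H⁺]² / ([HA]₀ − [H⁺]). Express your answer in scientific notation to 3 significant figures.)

[H⁺] = 10^(−pH) = 10^(−1.36) = 4.365e-02 M. For HA ⇌ H⁺ + A⁻, Ka = [H⁺][A⁻]/[HA] = [H⁺]² / ([HA]₀ − [H⁺]) = (4.365e-02)² / (0.262 − 4.365e-02) = 8.73e-03.

K_a = 8.73e-03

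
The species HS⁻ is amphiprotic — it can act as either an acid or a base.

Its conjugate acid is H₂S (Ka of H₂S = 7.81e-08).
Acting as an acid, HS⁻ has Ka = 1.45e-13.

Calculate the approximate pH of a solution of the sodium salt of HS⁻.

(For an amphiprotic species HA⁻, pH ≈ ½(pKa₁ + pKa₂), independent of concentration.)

pKa₁ = -log(7.81e-08) = 7.11; pKa₂ = -log(1.45e-13) = 12.84. For an amphiprotic species, pH ≈ ½(pKa₁ + pKa₂) = ½(7.11 + 12.84) = 9.97.

pH = 9.97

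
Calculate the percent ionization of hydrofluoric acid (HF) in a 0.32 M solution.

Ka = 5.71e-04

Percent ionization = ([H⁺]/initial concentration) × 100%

Using Ka equilibrium: x² + Ka×x - Ka×C = 0. Solving: [H⁺] = 1.3235e-02. Percent = (1.3235e-02/0.32) × 100

Percent ionization = 4.14%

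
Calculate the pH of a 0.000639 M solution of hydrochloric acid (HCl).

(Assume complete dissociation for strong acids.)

[H⁺] = 0.000639 M for strong acid. pH = -log[H⁺] = -log(0.000639)

pH = 3.19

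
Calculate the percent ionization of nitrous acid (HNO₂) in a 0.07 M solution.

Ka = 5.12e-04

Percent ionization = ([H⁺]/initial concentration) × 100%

Using Ka equilibrium: x² + Ka×x - Ka×C = 0. Solving: [H⁺] = 5.7361e-03. Percent = (5.7361e-03/0.07) × 100

Percent ionization = 8.19%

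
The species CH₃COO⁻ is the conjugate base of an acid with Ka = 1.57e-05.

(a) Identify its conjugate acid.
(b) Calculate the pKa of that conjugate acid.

(a) The conjugate acid is formed by adding one H⁺ to CH₃COO⁻, giving CH₃COOH. (b) pKa = -log(Ka) = -log(1.57e-05) = 4.80.

Conjugate acid: CH₃COOH; pK_a = 4.80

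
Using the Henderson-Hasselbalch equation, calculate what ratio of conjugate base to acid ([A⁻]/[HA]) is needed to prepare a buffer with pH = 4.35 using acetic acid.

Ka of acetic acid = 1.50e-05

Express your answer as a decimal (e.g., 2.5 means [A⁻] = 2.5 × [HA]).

pKa = -log(1.50e-05) = 4.8239. pH = pKa + log([A⁻]/[HA]), so log([A⁻]/[HA]) = pH − pKa = 4.35 − 4.8239 = -0.4739. [A⁻]/[HA] = 10^(-0.4739) = 0.336

[A⁻]/[HA] = 0.336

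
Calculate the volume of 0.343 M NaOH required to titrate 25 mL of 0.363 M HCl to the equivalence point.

At equivalence: moles acid = moles base. moles HCl = 0.363 × 25/1000 = 0.009075 mol. V_base = moles / 0.343 × 1000 = 26.5 mL.

V_{base} = 26.5 mL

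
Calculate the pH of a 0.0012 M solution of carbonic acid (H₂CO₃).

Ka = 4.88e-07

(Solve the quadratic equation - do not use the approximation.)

x² + Ka×x - Ka×C = 0. Using quadratic formula: [H⁺] = 2.3956e-05

pH = 4.62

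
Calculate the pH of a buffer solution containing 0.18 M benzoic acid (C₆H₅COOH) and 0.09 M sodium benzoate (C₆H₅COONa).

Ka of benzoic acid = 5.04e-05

pKa = -log(5.04e-05) = 4.30. pH = pKa + log([A⁻]/[HA]) = 4.30 + log(0.09/0.18)

pH = 4.00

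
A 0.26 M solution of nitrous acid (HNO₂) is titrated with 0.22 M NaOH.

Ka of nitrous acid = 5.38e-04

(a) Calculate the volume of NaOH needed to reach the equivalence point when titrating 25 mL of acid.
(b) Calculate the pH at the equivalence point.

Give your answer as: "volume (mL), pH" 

moles acid = 0.26 × 25/1000 = 0.0065 mol; V_base = moles/0.22 × 1000 = 29.5 mL. At equivalence only the conjugate base is present: [A⁻] = 0.0065/0.055 = 1.1917e-01 M. Kb = Kw/Ka = 1.86e-11; [OH⁻] = √(Kb × [A⁻]) = 1.4883e-06; pOH = 5.83; pH = 14 - pOH = 8.17.

V = 29.5 mL, pH = 8.17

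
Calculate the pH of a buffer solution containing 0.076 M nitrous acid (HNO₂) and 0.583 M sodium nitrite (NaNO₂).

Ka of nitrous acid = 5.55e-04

pKa = -log(5.55e-04) = 3.26. pH = pKa + log([A⁻]/[HA]) = 3.26 + log(0.583/0.076)

pH = 4.14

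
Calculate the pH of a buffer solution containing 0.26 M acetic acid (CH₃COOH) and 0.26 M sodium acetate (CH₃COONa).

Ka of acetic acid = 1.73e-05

pKa = -log(1.73e-05) = 4.76. pH = pKa + log([A⁻]/[HA]) = 4.76 + log(0.26/0.26)

pH = 4.76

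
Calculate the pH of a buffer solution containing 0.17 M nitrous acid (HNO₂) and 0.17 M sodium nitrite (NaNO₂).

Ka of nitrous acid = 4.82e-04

pKa = -log(4.82e-04) = 3.32. pH = pKa + log([A⁻]/[HA]) = 3.32 + log(0.17/0.17)

pH = 3.32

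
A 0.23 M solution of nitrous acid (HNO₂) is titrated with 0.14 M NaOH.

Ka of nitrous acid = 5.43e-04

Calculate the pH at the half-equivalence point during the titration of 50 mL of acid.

At half-equivalence [HA] = [A⁻], so Henderson-Hasselbalch gives pH = pKa = -log(5.43e-04) = 3.27.

pH = pKa = 3.27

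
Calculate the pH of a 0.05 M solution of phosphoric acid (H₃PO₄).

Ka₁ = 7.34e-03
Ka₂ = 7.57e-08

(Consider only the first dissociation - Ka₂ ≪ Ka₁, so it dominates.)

First dissociation dominates. From Ka₁ = [H⁺][HA⁻]/[H₂A], x² + Ka₁·x − Ka₁·C = 0 with C = 0.05 M and Ka₁ = 7.34e-03. Solving: [H⁺] = (−Ka₁ + √(Ka₁² + 4·Ka₁·C)) / 2 = 1.5836e-02 M. pH = -log(1.5836e-02) = 1.80.

pH = 1.80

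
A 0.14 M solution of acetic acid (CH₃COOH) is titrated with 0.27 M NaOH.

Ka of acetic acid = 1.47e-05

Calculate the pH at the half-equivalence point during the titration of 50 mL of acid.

At half-equivalence [HA] = [A⁻], so Henderson-Hasselbalch gives pH = pKa = -log(1.47e-05) = 4.83.

pH = pKa = 4.83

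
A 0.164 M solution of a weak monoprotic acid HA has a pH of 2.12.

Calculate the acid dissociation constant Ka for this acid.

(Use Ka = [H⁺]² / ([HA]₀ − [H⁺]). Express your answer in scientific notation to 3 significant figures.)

[H⁺] = 10^(−pH) = 10^(−2.12) = 7.586e-03 M. For HA ⇌ H⁺ + A⁻, Ka = [H⁺][A⁻]/[HA] = [H⁺]² / ([HA]₀ − [H⁺]) = (7.586e-03)² / (0.164 − 7.586e-03) = 3.68e-04.

K_a = 3.68e-04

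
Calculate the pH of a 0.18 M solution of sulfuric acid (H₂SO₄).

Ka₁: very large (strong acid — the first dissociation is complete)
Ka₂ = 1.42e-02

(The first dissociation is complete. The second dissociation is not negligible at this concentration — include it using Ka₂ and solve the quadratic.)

First dissociation is complete: [H⁺]₀ = [HSO₄⁻]₀ = C = 0.18 M. Second dissociation HSO₄⁻ ⇌ H⁺ + SO₄²⁻: let x = [SO₄²⁻]. Ka₂ = (C + x)·x / (C − x) = 1.42e-02 → x² + (C + Ka₂)·x − Ka₂·C = 0 → x² + 0.19420·x − 2.556e-03 = 0. x = (−0.19420 + √(0.19420² + 4 × 2.556e-03)) / 2 = 1.2373e-02 M. [H⁺] = C + x = 0.18 + 1.2373e-02 = 1.9237e-01 M. pH = -log(1.9237e-01) = 0.72.

pH = 0.72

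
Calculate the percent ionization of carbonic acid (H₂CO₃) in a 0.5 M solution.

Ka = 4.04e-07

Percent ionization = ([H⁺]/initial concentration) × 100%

Using Ka equilibrium: x² + Ka×x - Ka×C = 0. Solving: [H⁺] = 4.4924e-04. Percent = (4.4924e-04/0.5) × 100

Percent ionization = 0.0898%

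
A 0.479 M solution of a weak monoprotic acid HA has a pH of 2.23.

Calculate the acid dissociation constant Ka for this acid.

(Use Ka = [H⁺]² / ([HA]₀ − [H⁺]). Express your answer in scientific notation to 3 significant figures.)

[H⁺] = 10^(−pH) = 10^(−2.23) = 5.888e-03 M. For HA ⇌ H⁺ + A⁻, Ka = [H⁺][A⁻]/[HA] = [H⁺]² / ([HA]₀ − [H⁺]) = (5.888e-03)² / (0.479 − 5.888e-03) = 7.33e-05.

K_a = 7.33e-05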